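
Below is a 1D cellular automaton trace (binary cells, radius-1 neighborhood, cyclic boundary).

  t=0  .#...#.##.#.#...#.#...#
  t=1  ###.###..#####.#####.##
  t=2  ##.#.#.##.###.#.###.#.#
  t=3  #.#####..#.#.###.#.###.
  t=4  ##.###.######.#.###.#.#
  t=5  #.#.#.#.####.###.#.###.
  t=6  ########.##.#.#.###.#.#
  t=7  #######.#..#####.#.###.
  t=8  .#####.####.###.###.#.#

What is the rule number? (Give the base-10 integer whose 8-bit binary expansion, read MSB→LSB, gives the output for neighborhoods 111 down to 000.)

182

  [7] ### => #  t=1,i=0
  [6] ##. => .  t=0,i=8
  [5] #.# => #  t=0,i=0
  [4] #.. => #  t=0,i=2
  [3] .## => .  t=0,i=7
  [2] .#. => #  t=0,i=1
  [1] ..# => #  t=0,i=4
  [0] ... => .  t=0,i=3
  bits 10110110 = 182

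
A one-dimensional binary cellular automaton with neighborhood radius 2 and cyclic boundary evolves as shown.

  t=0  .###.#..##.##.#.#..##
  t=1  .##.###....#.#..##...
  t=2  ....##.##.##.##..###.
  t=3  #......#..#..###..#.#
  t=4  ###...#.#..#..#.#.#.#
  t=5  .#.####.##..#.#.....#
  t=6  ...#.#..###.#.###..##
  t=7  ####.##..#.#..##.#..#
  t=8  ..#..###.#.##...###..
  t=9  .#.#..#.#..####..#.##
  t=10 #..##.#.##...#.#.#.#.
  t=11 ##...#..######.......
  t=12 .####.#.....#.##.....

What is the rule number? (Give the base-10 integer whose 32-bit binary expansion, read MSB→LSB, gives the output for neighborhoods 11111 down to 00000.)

1205031716

  nb #####: next=.  (t=7,i=1, bit31=0)
  nb ####.: next=#  (t=4,i=1, bit30=1)
  nb ###.#: next=.  (t=0,i=3, bit29=0)
  nb ###..: next=.  (t=1,i=6, bit28=0)
  nb ##.##: next=.  (t=0,i=0, bit27=0)
  nb ##.#.: next=#  (t=0,i=4, bit26=1)
  nb ##..#: next=#  (t=2,i=15, bit25=1)
  nb ##...: next=#  (t=1,i=7, bit24=1)
  nb #.###: next=#  (t=0,i=1, bit23=1)
  nb #.##.: next=#  (t=0,i=11, bit22=1)
  nb #.#.#: next=.  (t=0,i=14, bit21=0)
  nb #.#..: next=#  (t=0,i=5, bit20=1)
  nb #..##: next=.  (t=0,i=7, bit19=0)
  nb #..#.: next=.  (t=3,i=9, bit18=0)
  nb #...#: next=#  (t=4,i=4, bit17=1)
  nb #....: next=#  (t=1,i=8, bit16=1)
  nb .####: next=.  (t=4,i=0, bit15=0)
  nb .###.: next=#  (t=0,i=2, bit14=1)
  nb .##.#: next=.  (t=0,i=9, bit13=0)
  nb .##..: next=#  (t=1,i=17, bit12=1)
  nb .#.##: next=.  (t=3,i=19, bit11=0)
  nb .#.#.: next=.  (t=0,i=15, bit10=0)
  nb .#..#: next=#  (t=0,i=6, bit9=1)
  nb .#...: next=#  (t=5,i=15, bit8=1)
  nb ..###: next=.  (t=2,i=17, bit7=0)
  nb ..##.: next=.  (t=0,i=8, bit6=0)
  nb ..#.#: next=#  (t=1,i=11, bit5=1)
  nb ..#..: next=.  (t=3,i=7, bit4=0)
  nb ...##: next=.  (t=1,i=0, bit3=0)
  nb ...#.: next=#  (t=1,i=10, bit2=1)
  nb ....#: next=.  (t=1,i=9, bit1=0)
  nb .....: next=.  (t=2,i=1, bit0=0)
  bits 01000111110100110101001100100100 = 1205031716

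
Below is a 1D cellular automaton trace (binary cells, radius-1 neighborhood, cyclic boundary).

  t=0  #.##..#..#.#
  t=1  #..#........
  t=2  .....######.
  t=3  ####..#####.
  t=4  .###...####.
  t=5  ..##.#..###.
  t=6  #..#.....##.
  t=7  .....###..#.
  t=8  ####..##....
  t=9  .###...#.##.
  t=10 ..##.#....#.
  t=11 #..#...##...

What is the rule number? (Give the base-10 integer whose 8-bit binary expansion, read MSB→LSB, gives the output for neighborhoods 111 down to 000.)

193

  ### -> #   bit 7 = 1  t=2,i=6
  ##. -> #   bit 6 = 1  t=0,i=0
  #.# -> .   bit 5 = 0  t=0,i=1
  #.. -> .   bit 4 = 0  t=0,i=4
  .## -> .   bit 3 = 0  t=0,i=2
  .#. -> .   bit 2 = 0  t=0,i=6
  ..# -> .   bit 1 = 0  t=0,i=5
  ... -> #   bit 0 = 1  t=1,i=5
  bits 11000001 = 193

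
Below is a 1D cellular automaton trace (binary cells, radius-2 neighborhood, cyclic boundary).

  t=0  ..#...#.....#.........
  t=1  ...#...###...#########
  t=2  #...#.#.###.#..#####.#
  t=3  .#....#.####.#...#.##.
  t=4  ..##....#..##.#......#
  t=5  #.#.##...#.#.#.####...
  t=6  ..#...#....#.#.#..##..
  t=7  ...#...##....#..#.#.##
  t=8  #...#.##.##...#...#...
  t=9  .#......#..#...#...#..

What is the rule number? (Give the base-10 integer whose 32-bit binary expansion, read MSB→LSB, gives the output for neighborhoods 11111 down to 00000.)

  nb #####: next=#  (t=1,i=15, bit31=1)
  nb ####.: next=.  (t=1,i=20, bit30=0)
  nb ###.#: next=#  (t=2,i=10, bit29=1)
  nb ###..: next=#  (t=1,i=9, bit28=1)
  nb ##.##: next=#  (t=2,i=20, bit27=1)
  nb ##.#.: next=#  (t=2,i=11, bit26=1)
  nb ##..#: next=#  (t=3,i=21, bit25=1)
  nb ##...: next=#  (t=1,i=0, bit24=1)
  nb #.###: next=#  (t=2,i=8, bit23=1)
  nb #.##.: next=.  (t=2,i=21, bit22=0)
  nb #.#.#: next=#  (t=2,i=6, bit21=1)
  nb #.#..: next=.  (t=2,i=12, bit20=0)
  nb #..##: next=.  (t=2,i=14, bit19=0)
  nb #..#.: next=.  (t=3,i=0, bit18=0)
  nb #...#: next=.  (t=0,i=4, bit17=0)
  nb #....: next=#  (t=0,i=8, bit16=1)
  nb .####: next=.  (t=1,i=14, bit15=0)
  nb .###.: next=#  (t=1,i=8, bit14=1)
  nb .##.#: next=.  (t=4,i=12, bit13=0)
  nb .##..: next=.  (t=2,i=0, bit12=0)
  nb .#.##: next=.  (t=2,i=7, bit11=0)
  nb .#.#.: next=.  (t=2,i=5, bit10=0)
  nb .#..#: next=#  (t=2,i=13, bit9=1)
  nb .#...: next=#  (t=0,i=3, bit8=1)
  nb ..###: next=.  (t=1,i=7, bit7=0)
  nb ..##.: next=#  (t=4,i=2, bit6=1)
  nb ..#.#: next=.  (t=2,i=4, bit5=0)
  nb ..#..: next=.  (t=0,i=2, bit4=0)
  nb ...##: next=#  (t=1,i=6, bit3=1)
  nb ...#.: next=.  (t=0,i=1, bit2=0)
  nb ....#: next=.  (t=0,i=0, bit1=0)
  nb .....: next=#  (t=0,i=9, bit0=1)
  bits 10111111101000010100001101001001 = 3215016777

3215016777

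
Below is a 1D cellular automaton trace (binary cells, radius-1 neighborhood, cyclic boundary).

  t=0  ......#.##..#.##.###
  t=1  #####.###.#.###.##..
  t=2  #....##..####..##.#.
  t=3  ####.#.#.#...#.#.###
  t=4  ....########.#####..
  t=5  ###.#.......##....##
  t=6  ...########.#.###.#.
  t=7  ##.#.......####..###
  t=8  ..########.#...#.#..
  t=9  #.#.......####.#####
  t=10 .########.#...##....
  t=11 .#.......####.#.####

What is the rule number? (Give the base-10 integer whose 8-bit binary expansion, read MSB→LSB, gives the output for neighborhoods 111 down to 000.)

  ### -> .   bit 7 = 0  t=0,i=18
  ##. -> .   bit 6 = 0  t=0,i=9
  #.# -> #   bit 5 = 1  t=0,i=7
  #.. -> #   bit 4 = 1  t=0,i=0
  .## -> #   bit 3 = 1  t=0,i=8
  .#. -> #   bit 2 = 1  t=0,i=6
  ..# -> .   bit 1 = 0  t=0,i=5
  ... -> #   bit 0 = 1  t=0,i=1
  bits 00111101 = 61

61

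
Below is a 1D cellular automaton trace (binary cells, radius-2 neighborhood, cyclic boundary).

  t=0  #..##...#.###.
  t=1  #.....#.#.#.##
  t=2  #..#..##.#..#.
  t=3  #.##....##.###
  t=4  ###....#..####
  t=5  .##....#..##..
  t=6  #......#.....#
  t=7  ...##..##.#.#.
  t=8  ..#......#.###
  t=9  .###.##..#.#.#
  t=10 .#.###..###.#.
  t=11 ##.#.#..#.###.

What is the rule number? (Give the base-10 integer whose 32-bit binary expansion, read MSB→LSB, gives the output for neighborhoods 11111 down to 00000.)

  #####|.  b31=0 t=4,i=0
  ####.|#  b30=1 t=3,i=13
  ###.#|#  b29=1 t=0,i=12
  ###..|#  b28=1 t=1,i=0
  ##.##|#  b27=1 t=3,i=1
  ##.#.|#  b26=1 t=0,i=13
  ##..#|.  b25=0 t=7,i=5
  ##...|.  b24=0 t=0,i=5
  #.###|#  b23=1 t=0,i=10
  #.##.|#  b22=1 t=3,i=2
  #.#.#|.  b21=0 t=1,i=8
  #.#..|#  b20=1 t=0,i=0
  #..##|.  b19=0 t=0,i=2
  #..#.|#  b18=1 t=2,i=2
  #...#|#  b17=1 t=0,i=6
  #....|.  b16=0 t=1,i=2
  .####|#  b15=1 t=3,i=12
  .###.|.  b14=0 t=0,i=11
  .##.#|.  b13=0 t=2,i=7
  .##..|.  b12=0 t=0,i=4
  .#.##|.  b11=0 t=0,i=9
  .#.#.|#  b10=1 t=1,i=7
  .#..#|.  b9=0 t=0,i=1
  .#...|#  b8=1 t=6,i=8
  ..###|#  b7=1 t=4,i=10
  ..##.|.  b6=0 t=0,i=3
  ..#.#|#  b5=1 t=0,i=8
  ..#..|#  b4=1 t=2,i=3
  ...##|#  b3=1 t=3,i=7
  ...#.|.  b2=0 t=0,i=7
  ....#|.  b1=0 t=1,i=4
  .....|#  b0=1 t=1,i=3
  bits 01111100110101101000010110111001 = 2094433721

2094433721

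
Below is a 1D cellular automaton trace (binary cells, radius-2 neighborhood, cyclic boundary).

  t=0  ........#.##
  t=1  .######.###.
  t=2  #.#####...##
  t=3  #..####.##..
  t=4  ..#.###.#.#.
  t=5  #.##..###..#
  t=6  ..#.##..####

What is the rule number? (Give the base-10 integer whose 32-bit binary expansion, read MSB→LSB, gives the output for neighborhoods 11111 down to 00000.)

  #####|#  b31=1 t=1,i=3
  ####.|#  b30=1 t=1,i=5
  ###.#|#  b29=1 t=1,i=6
  ###..|#  b28=1 t=1,i=10
  ##.##|.  b27=0 t=1,i=7
  ##.#.|#  b26=1 t=4,i=7
  ##..#|#  b25=1 t=1,i=11
  ##...|.  b24=0 t=0,i=0
  #.###|.  b23=0 t=1,i=8
  #.##.|#  b22=1 t=0,i=10
  #.#.#|#  b21=1 t=4,i=8
  #.#..|.  b20=0 t=4,i=10
  #..##|#  b19=1 t=1,i=0
  #..#.|.  b18=0 t=3,i=11
  #...#|#  b17=1 t=2,i=8
  #....|#  b16=1 t=0,i=1
  .####|#  b15=1 t=1,i=2
  .###.|.  b14=0 t=1,i=9
  .##.#|.  b13=0 t=5,i=0
  .##..|.  b12=0 t=0,i=11
  .#.##|#  b11=1 t=0,i=9
  .#.#.|.  b10=0 t=4,i=9
  .#..#|.  b9=0 t=3,i=1
  .#...|#  b8=1 t=4,i=11
  ..###|.  b7=0 t=1,i=1
  ..##.|#  b6=1 t=5,i=11
  ..#.#|#  b5=1 t=0,i=8
  ..#..|.  b4=0 t=3,i=0
  ...##|#  b3=1 t=2,i=9
  ...#.|.  b2=0 t=0,i=7
  ....#|#  b1=1 t=0,i=6
  .....|#  b0=1 t=0,i=2
  bits 11110110011010111000100101101011 = 4134242667

4134242667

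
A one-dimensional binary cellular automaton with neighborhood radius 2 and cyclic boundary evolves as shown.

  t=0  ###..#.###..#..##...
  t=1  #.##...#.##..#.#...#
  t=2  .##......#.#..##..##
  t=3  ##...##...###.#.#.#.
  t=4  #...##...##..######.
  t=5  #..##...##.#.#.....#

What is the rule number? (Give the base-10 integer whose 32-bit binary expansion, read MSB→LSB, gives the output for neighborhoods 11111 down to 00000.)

  nb #####: next=.  (t=4,i=15, bit31=0)
  nb ####.: next=.  (t=4,i=17, bit30=0)
  nb ###.#: next=.  (t=3,i=12, bit29=0)
  nb ###..: next=#  (t=0,i=2, bit28=1)
  nb ##.##: next=#  (t=1,i=1, bit27=1)
  nb ##.#.: next=#  (t=3,i=13, bit26=1)
  nb ##..#: next=#  (t=0,i=3, bit25=1)
  nb ##...: next=.  (t=0,i=17, bit24=0)
  nb #.###: next=#  (t=0,i=7, bit23=1)
  nb #.##.: next=#  (t=1,i=2, bit22=1)
  nb #.#.#: next=#  (t=3,i=14, bit21=1)
  nb #.#..: next=#  (t=1,i=15, bit20=1)
  nb #..##: next=.  (t=0,i=14, bit19=0)
  nb #..#.: next=.  (t=0,i=4, bit18=0)
  nb #...#: next=.  (t=0,i=18, bit17=0)
  nb #....: next=.  (t=2,i=4, bit16=0)
  nb .####: next=.  (t=4,i=14, bit15=0)
  nb .###.: next=.  (t=0,i=1, bit14=0)
  nb .##.#: next=.  (t=1,i=0, bit13=0)
  nb .##..: next=.  (t=0,i=16, bit12=0)
  nb .#.##: next=.  (t=0,i=6, bit11=0)
  nb .#.#.: next=#  (t=1,i=14, bit10=1)
  nb .#..#: next=#  (t=0,i=13, bit9=1)
  nb .#...: next=.  (t=1,i=16, bit8=0)
  nb ..###: next=#  (t=0,i=0, bit7=1)
  nb ..##.: next=#  (t=0,i=15, bit6=1)
  nb ..#.#: next=.  (t=0,i=5, bit5=0)
  nb ..#..: next=.  (t=0,i=12, bit4=0)
  nb ...##: next=#  (t=0,i=19, bit3=1)
  nb ...#.: next=.  (t=1,i=6, bit2=0)
  nb ....#: next=.  (t=2,i=7, bit1=0)
  nb .....: next=#  (t=2,i=5, bit0=1)
  bits 00011110111100000000011011001001 = 519046857

519046857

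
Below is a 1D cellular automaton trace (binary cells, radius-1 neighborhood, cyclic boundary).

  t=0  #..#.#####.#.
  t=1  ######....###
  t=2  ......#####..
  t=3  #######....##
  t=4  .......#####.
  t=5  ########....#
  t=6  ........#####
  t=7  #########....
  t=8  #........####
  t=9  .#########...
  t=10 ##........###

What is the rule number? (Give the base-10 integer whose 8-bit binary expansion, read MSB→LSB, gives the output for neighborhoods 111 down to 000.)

  nb ###: next=.  (t=0,i=6, bit7=0)
  nb ##.: next=.  (t=0,i=9, bit6=0)
  nb #.#: next=#  (t=0,i=4, bit5=1)
  nb #..: next=#  (t=0,i=1, bit4=1)
  nb .##: next=#  (t=0,i=5, bit3=1)
  nb .#.: next=#  (t=0,i=0, bit2=1)
  nb ..#: next=#  (t=0,i=2, bit1=1)
  nb ...: next=#  (t=1,i=7, bit0=1)
  bits 00111111 = 63

63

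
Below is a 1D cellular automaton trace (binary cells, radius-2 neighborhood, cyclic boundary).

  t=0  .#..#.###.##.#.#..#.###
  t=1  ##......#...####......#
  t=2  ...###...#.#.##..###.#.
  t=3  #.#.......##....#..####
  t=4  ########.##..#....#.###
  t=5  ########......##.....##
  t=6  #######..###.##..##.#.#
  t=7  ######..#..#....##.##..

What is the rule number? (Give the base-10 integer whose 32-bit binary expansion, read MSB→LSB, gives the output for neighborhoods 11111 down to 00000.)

  #####|#  b31=1 t=3,i=21
  ####.|#  b30=1 t=1,i=14
  ###.#|#  b29=1 t=0,i=8
  ###..|.  b28=0 t=1,i=1
  ##.##|.  b27=0 t=0,i=9
  ##.#.|#  b26=1 t=0,i=0
  ##..#|.  b25=0 t=2,i=15
  ##...|.  b24=0 t=1,i=2
  #.###|.  b23=0 t=0,i=6
  #.##.|.  b22=0 t=0,i=10
  #.#.#|#  b21=1 t=0,i=13
  #.#..|#  b20=1 t=0,i=1
  #..##|#  b19=1 t=2,i=16
  #..#.|.  b18=0 t=0,i=3
  #...#|.  b17=0 t=1,i=10
  #....|#  b16=1 t=1,i=3
  .####|#  b15=1 t=1,i=13
  .###.|.  b14=0 t=0,i=7
  .##.#|.  b13=0 t=0,i=11
  .##..|.  b12=0 t=2,i=14
  .#.##|.  b11=0 t=0,i=5
  .#.#.|#  b10=1 t=0,i=14
  .#..#|.  b9=0 t=0,i=2
  .#...|#  b8=1 t=1,i=9
  ..###|.  b7=0 t=1,i=12
  ..##.|#  b6=1 t=3,i=10
  ..#.#|.  b5=0 t=0,i=4
  ..#..|.  b4=0 t=1,i=8
  ...##|#  b3=1 t=1,i=11
  ...#.|.  b2=0 t=1,i=7
  ....#|.  b1=0 t=1,i=6
  .....|#  b0=1 t=1,i=4
  bits 11100100001110011000010101001001 = 3828974921

3828974921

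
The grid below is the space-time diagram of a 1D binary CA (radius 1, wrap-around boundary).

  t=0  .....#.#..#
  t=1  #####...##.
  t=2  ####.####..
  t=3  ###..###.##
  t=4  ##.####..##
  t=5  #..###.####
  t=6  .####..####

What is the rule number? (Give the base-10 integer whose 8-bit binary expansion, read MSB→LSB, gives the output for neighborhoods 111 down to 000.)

  ### -> #   bit 7 = 1  t=1,i=1
  ##. -> .   bit 6 = 0  t=1,i=4
  #.# -> .   bit 5 = 0  t=0,i=6
  #.. -> #   bit 4 = 1  t=0,i=0
  .## -> #   bit 3 = 1  t=1,i=0
  .#. -> .   bit 2 = 0  t=0,i=5
  ..# -> #   bit 1 = 1  t=0,i=4
  ... -> #   bit 0 = 1  t=0,i=1
  bits 10011011 = 155

155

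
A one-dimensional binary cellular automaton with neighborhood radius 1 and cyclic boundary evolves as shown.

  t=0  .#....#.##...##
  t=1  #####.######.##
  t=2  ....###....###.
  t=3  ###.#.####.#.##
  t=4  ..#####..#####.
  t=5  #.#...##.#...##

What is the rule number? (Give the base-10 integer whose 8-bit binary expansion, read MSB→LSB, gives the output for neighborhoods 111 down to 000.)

  [7] ### => .  t=1,i=0
  [6] ##. => #  t=0,i=9
  [5] #.# => #  t=0,i=0
  [4] #.. => #  t=0,i=2
  [3] .## => #  t=0,i=8
  [2] .#. => #  t=0,i=1
  [1] ..# => .  t=0,i=5
  [0] ... => #  t=0,i=3
  bits 01111101 = 125

125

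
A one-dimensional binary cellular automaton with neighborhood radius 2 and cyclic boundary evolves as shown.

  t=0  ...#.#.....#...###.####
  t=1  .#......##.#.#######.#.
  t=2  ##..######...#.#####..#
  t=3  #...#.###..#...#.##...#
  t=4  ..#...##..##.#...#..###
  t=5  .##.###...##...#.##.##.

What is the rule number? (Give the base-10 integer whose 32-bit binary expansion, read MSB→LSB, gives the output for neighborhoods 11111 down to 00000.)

3905315547

  [31] ##### => #  t=1,i=15
  [30] ####. => #  t=0,i=21
  [29] ###.# => #  t=0,i=17
  [28] ###.. => .  t=0,i=22
  [27] ##.## => #  t=0,i=18
  [26] ##.#. => .  t=1,i=10
  [25] ##..# => .  t=2,i=2
  [24] ##... => .  t=0,i=0
  [23] #.### => #  t=0,i=19
  [22] #.##. => #  t=3,i=17
  [21] #.#.# => .  t=1,i=11
  [20] #.#.. => .  t=0,i=5
  [19] #..## => .  t=2,i=3
  [18] #..#. => #  t=1,i=0
  [17] #...# => #  t=0,i=1
  [16] #.... => .  t=0,i=7
  [15] .#### => .  t=0,i=20
  [14] .###. => #  t=0,i=16
  [13] .##.# => #  t=1,i=9
  [12] .##.. => .  t=3,i=0
  [11] .#.## => .  t=1,i=12
  [10] .#.#. => .  t=0,i=4
  [9] .#..# => #  t=1,i=22
  [8] .#... => .  t=0,i=6
  [7] ..### => #  t=0,i=15
  [6] ..##. => #  t=1,i=8
  [5] ..#.# => .  t=0,i=3
  [4] ..#.. => #  t=0,i=11
  [3] ...## => #  t=0,i=14
  [2] ...#. => .  t=0,i=2
  [1] ....# => #  t=0,i=9
  [0] ..... => #  t=0,i=8
  bits 11101000110001100110001011011011 = 3905315547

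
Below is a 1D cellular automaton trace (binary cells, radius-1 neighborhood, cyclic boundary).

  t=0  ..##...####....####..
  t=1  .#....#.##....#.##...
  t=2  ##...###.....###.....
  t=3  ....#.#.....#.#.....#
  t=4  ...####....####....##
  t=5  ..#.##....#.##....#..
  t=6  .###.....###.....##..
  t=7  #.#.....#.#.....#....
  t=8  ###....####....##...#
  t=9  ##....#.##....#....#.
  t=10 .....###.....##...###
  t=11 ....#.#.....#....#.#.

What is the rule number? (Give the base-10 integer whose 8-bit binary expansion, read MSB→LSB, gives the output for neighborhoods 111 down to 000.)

  ###|#  b7=1 t=0,i=8
  ##.|.  b6=0 t=0,i=3
  #.#|#  b5=1 t=1,i=7
  #..|.  b4=0 t=0,i=4
  .##|.  b3=0 t=0,i=2
  .#.|#  b2=1 t=1,i=1
  ..#|#  b1=1 t=0,i=1
  ...|.  b0=0 t=0,i=0
  bits 10100110 = 166

166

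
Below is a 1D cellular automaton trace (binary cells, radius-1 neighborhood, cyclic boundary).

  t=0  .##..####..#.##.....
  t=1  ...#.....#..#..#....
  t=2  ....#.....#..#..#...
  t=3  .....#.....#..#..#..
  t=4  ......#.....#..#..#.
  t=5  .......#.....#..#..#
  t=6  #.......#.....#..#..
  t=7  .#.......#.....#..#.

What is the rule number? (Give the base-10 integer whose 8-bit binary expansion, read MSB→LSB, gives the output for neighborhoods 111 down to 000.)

48

  nb ###: next=.  (t=0,i=6, bit7=0)
  nb ##.: next=.  (t=0,i=2, bit6=0)
  nb #.#: next=#  (t=0,i=12, bit5=1)
  nb #..: next=#  (t=0,i=3, bit4=1)
  nb .##: next=.  (t=0,i=1, bit3=0)
  nb .#.: next=.  (t=0,i=11, bit2=0)
  nb ..#: next=.  (t=0,i=0, bit1=0)
  nb ...: next=.  (t=0,i=16, bit0=0)
  bits 00110000 = 48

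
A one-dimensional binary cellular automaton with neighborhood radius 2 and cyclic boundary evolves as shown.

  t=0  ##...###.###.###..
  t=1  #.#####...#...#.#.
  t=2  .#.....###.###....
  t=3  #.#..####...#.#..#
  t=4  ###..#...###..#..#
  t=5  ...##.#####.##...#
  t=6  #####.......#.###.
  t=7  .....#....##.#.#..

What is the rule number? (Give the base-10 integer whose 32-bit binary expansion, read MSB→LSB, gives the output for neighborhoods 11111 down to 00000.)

  [31] ##### => .  t=1,i=4
  [30] ####. => .  t=1,i=5
  [29] ###.# => .  t=0,i=7
  [28] ###.. => .  t=0,i=15
  [27] ##.## => .  t=0,i=8
  [26] ##.#. => #  t=3,i=1
  [25] ##..# => #  t=0,i=16
  [24] ##... => #  t=0,i=2
  [23] #.### => .  t=0,i=9
  [22] #.##. => #  t=5,i=12
  [21] #.#.# => .  t=1,i=0
  [20] #.#.. => #  t=3,i=2
  [19] #..## => .  t=0,i=17
  [18] #..#. => #  t=4,i=4
  [17] #...# => #  t=0,i=3
  [16] #.... => .  t=2,i=3
  [15] .#### => .  t=1,i=3
  [14] .###. => #  t=0,i=6
  [13] .##.# => #  t=3,i=0
  [12] .##.. => .  t=0,i=1
  [11] .#.## => #  t=1,i=1
  [10] .#.#. => .  t=1,i=15
  [9] .#..# => .  t=3,i=3
  [8] .#... => #  t=1,i=11
  [7] ..### => #  t=0,i=5
  [6] ..##. => #  t=0,i=0
  [5] ..#.# => .  t=1,i=14
  [4] ..#.. => .  t=1,i=10
  [3] ...## => #  t=0,i=4
  [2] ...#. => #  t=1,i=9
  [1] ....# => #  t=2,i=5
  [0] ..... => .  t=2,i=4
  bits 00000111010101100110100111001110 = 123103694

123103694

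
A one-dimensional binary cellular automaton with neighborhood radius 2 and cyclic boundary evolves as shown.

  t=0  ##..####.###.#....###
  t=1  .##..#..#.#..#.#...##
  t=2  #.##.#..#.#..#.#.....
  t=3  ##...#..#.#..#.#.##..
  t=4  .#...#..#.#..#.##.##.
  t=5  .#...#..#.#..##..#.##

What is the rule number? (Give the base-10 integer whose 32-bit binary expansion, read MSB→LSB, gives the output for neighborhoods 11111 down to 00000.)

2586957873

  ##### -> #   bit 31 = 1  t=0,i=20
  ####. -> .   bit 30 = 0  t=0,i=0
  ###.# -> .   bit 29 = 0  t=0,i=7
  ###.. -> #   bit 28 = 1  t=0,i=1
  ##.## -> #   bit 27 = 1  t=0,i=8
  ##.#. -> .   bit 26 = 0  t=0,i=12
  ##..# -> #   bit 25 = 1  t=0,i=2
  ##... -> .   bit 24 = 0  t=3,i=2
  #.### -> .   bit 23 = 0  t=0,i=9
  #.##. -> .   bit 22 = 0  t=1,i=1
  #.#.# -> #   bit 21 = 1  t=3,i=15
  #.#.. -> #   bit 20 = 1  t=0,i=13
  #..## -> .   bit 19 = 0  t=0,i=3
  #..#. -> .   bit 18 = 0  t=1,i=4
  #...# -> .   bit 17 = 0  t=1,i=17
  #.... -> #   bit 16 = 1  t=0,i=15
  .#### -> #   bit 15 = 1  t=0,i=5
  .###. -> #   bit 14 = 1  t=0,i=10
  .##.# -> .   bit 13 = 0  t=1,i=20
  .##.. -> #   bit 12 = 1  t=1,i=2
  .#.## -> #   bit 11 = 1  t=2,i=1
  .#.#. -> .   bit 10 = 0  t=1,i=9
  .#..# -> .   bit 9 = 0  t=1,i=6
  .#... -> .   bit 8 = 0  t=0,i=14
  ..### -> .   bit 7 = 0  t=0,i=4
  ..##. -> .   bit 6 = 0  t=1,i=19
  ..#.# -> #   bit 5 = 1  t=1,i=8
  ..#.. -> #   bit 4 = 1  t=1,i=5
  ...## -> .   bit 3 = 0  t=0,i=17
  ...#. -> .   bit 2 = 0  t=2,i=20
  ....# -> .   bit 1 = 0  t=0,i=16
  ..... -> #   bit 0 = 1  t=2,i=18
  bits 10011010001100011101100000110001 = 2586957873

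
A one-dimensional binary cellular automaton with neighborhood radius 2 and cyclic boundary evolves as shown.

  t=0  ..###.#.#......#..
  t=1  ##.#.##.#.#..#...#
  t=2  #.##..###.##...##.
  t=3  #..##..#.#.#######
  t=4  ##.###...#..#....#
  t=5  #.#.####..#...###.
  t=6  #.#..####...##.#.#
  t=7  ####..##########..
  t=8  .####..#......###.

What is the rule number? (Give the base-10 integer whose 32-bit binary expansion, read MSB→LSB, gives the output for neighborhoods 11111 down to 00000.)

  ##### -> .   bit 31 = 0  t=3,i=13
  ####. -> #   bit 30 = 1  t=3,i=17
  ###.# -> .   bit 29 = 0  t=0,i=4
  ###.. -> #   bit 28 = 1  t=3,i=0
  ##.## -> #   bit 27 = 1  t=2,i=9
  ##.#. -> #   bit 26 = 1  t=0,i=5
  ##..# -> #   bit 25 = 1  t=2,i=4
  ##... -> #   bit 24 = 1  t=2,i=12
  #.### -> .   bit 23 = 0  t=3,i=11
  #.##. -> .   bit 22 = 0  t=1,i=5
  #.#.# -> #   bit 21 = 1  t=0,i=6
  #.#.. -> #   bit 20 = 1  t=0,i=8
  #..## -> .   bit 19 = 0  t=2,i=5
  #..#. -> .   bit 18 = 0  t=1,i=12
  #...# -> #   bit 17 = 1  t=1,i=15
  #.... -> #   bit 16 = 1  t=0,i=10
  .#### -> #   bit 15 = 1  t=3,i=12
  .###. -> #   bit 14 = 1  t=0,i=3
  .##.# -> #   bit 13 = 1  t=1,i=6
  .##.. -> #   bit 12 = 1  t=2,i=3
  .#.## -> .   bit 11 = 0  t=1,i=4
  .#.#. -> .   bit 10 = 0  t=0,i=7
  .#..# -> #   bit 9 = 1  t=1,i=11
  .#... -> .   bit 8 = 0  t=0,i=9
  ..### -> .   bit 7 = 0  t=0,i=2
  ..##. -> #   bit 6 = 1  t=2,i=15
  ..#.# -> .   bit 5 = 0  t=3,i=7
  ..#.. -> .   bit 4 = 0  t=0,i=15
  ...## -> #   bit 3 = 1  t=0,i=1
  ...#. -> .   bit 2 = 0  t=0,i=14
  ....# -> #   bit 1 = 1  t=0,i=0
  ..... -> .   bit 0 = 0  t=0,i=11
  bits 01011111001100111111001001001010 = 1597239882

1597239882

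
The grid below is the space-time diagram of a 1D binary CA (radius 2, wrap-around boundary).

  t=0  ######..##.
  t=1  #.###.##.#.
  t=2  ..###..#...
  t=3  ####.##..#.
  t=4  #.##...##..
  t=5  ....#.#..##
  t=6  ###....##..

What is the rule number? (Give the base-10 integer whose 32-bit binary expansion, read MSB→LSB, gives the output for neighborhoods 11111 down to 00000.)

  [31] ##### => #  t=0,i=2
  [30] ####. => #  t=0,i=4
  [29] ###.# => #  t=1,i=4
  [28] ###.. => .  t=0,i=5
  [27] ##.## => .  t=0,i=10
  [26] ##.#. => .  t=1,i=8
  [25] ##..# => #  t=0,i=6
  [24] ##... => #  t=4,i=4
  [23] #.### => #  t=0,i=0
  [22] #.##. => .  t=1,i=6
  [21] #.#.# => .  t=1,i=0
  [20] #.#.. => .  t=5,i=6
  [19] #..## => #  t=0,i=7
  [18] #..#. => #  t=2,i=6
  [17] #...# => .  t=4,i=5
  [16] #.... => #  t=2,i=9
  [15] .#### => .  t=0,i=1
  [14] .###. => #  t=1,i=3
  [13] .##.# => #  t=0,i=9
  [12] .##.. => .  t=3,i=6
  [11] .#.## => .  t=1,i=1
  [10] .#.#. => .  t=1,i=10
  [9] .#..# => #  t=5,i=7
  [8] .#... => .  t=2,i=8
  [7] ..### => #  t=2,i=2
  [6] ..##. => .  t=0,i=8
  [5] ..#.# => .  t=3,i=9
  [4] ..#.. => .  t=2,i=7
  [3] ...## => #  t=2,i=1
  [2] ...#. => .  t=5,i=3
  [1] ....# => #  t=2,i=0
  [0] ..... => .  t=2,i=10
  bits 11100011100011010110001010001010 = 3817693834

3817693834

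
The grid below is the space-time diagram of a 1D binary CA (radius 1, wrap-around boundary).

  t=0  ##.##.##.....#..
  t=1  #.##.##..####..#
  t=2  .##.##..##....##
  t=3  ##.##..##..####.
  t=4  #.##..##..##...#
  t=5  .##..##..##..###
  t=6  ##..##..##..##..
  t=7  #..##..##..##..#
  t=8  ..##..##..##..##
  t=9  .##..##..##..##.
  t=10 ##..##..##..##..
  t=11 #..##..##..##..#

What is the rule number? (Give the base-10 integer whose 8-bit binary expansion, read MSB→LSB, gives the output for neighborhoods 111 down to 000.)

  ###|.  b7=0 t=1,i=10
  ##.|.  b6=0 t=0,i=1
  #.#|#  b5=1 t=0,i=2
  #..|.  b4=0 t=0,i=8
  .##|#  b3=1 t=0,i=0
  .#.|.  b2=0 t=0,i=13
  ..#|#  b1=1 t=0,i=12
  ...|#  b0=1 t=0,i=9
  bits 00101011 = 43

43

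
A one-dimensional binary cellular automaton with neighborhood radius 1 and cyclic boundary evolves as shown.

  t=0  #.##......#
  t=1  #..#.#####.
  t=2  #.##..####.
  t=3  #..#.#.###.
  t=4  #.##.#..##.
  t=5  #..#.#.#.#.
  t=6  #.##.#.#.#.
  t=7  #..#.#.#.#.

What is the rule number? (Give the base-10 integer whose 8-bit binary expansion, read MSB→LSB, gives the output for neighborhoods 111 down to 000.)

199

  nb ###: next=#  (t=1,i=6, bit7=1)
  nb ##.: next=#  (t=0,i=0, bit6=1)
  nb #.#: next=.  (t=0,i=1, bit5=0)
  nb #..: next=.  (t=0,i=4, bit4=0)
  nb .##: next=.  (t=0,i=2, bit3=0)
  nb .#.: next=#  (t=1,i=0, bit2=1)
  nb ..#: next=#  (t=0,i=9, bit1=1)
  nb ...: next=#  (t=0,i=5, bit0=1)
  bits 11000111 = 199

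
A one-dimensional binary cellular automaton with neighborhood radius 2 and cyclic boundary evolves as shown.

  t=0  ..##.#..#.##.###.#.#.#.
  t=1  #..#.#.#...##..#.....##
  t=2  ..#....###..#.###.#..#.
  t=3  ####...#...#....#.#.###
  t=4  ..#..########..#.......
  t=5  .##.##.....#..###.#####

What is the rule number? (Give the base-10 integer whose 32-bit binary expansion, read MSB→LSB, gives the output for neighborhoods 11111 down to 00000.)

1746809237

  #####|.  b31=0 t=3,i=0
  ####.|#  b30=1 t=3,i=2
  ###.#|#  b29=1 t=0,i=15
  ###..|.  b28=0 t=1,i=0
  ##.##|#  b27=1 t=0,i=12
  ##.#.|.  b26=0 t=0,i=4
  ##..#|.  b25=0 t=1,i=1
  ##...|.  b24=0 t=3,i=4
  #.###|.  b23=0 t=0,i=13
  #.##.|.  b22=0 t=0,i=10
  #.#.#|.  b21=0 t=0,i=17
  #.#..|#  b20=1 t=0,i=5
  #..##|#  b19=1 t=4,i=4
  #..#.|#  b18=1 t=0,i=7
  #...#|#  b17=1 t=0,i=0
  #....|.  b16=0 t=1,i=17
  .####|.  b15=0 t=3,i=21
  .###.|.  b14=0 t=0,i=14
  .##.#|#  b13=1 t=0,i=3
  .##..|#  b12=1 t=1,i=12
  .#.##|.  b11=0 t=0,i=9
  .#.#.|.  b10=0 t=0,i=18
  .#..#|.  b9=0 t=0,i=6
  .#...|#  b8=1 t=0,i=22
  ..###|#  b7=1 t=1,i=21
  ..##.|.  b6=0 t=0,i=2
  ..#.#|.  b5=0 t=0,i=8
  ..#..|#  b4=1 t=1,i=15
  ...##|.  b3=0 t=0,i=1
  ...#.|#  b2=1 t=2,i=1
  ....#|.  b1=0 t=1,i=19
  .....|#  b0=1 t=1,i=18
  bits 01101000000111100011000110010101 = 1746809237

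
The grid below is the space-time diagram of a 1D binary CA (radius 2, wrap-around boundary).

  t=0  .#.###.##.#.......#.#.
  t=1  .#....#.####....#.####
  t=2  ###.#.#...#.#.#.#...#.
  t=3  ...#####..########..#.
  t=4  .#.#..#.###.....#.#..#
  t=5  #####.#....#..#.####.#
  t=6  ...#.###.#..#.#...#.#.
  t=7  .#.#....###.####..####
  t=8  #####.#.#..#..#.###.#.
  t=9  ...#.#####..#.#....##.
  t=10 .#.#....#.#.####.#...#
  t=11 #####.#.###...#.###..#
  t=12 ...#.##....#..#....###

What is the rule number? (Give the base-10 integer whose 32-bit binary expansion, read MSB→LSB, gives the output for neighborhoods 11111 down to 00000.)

  nb #####: next=.  (t=3,i=5, bit31=0)
  nb ####.: next=#  (t=1,i=10, bit30=1)
  nb ###.#: next=.  (t=0,i=5, bit29=0)
  nb ###..: next=.  (t=1,i=11, bit28=0)
  nb ##.##: next=#  (t=0,i=6, bit27=1)
  nb ##.#.: next=#  (t=0,i=9, bit26=1)
  nb ##..#: next=#  (t=3,i=8, bit25=1)
  nb ##...: next=#  (t=1,i=12, bit24=1)
  nb #.###: next=.  (t=0,i=3, bit23=0)
  nb #.##.: next=.  (t=0,i=7, bit22=0)
  nb #.#.#: next=#  (t=2,i=4, bit21=1)
  nb #.#..: next=#  (t=0,i=10, bit20=1)
  nb #..##: next=#  (t=3,i=9, bit19=1)
  nb #..#.: next=.  (t=0,i=0, bit18=0)
  nb #...#: next=.  (t=2,i=8, bit17=0)
  nb #....: next=.  (t=0,i=12, bit16=0)
  nb .####: next=.  (t=1,i=9, bit15=0)
  nb .###.: next=.  (t=0,i=4, bit14=0)
  nb .##.#: next=#  (t=0,i=8, bit13=1)
  nb .##..: next=.  (t=9,i=20, bit12=0)
  nb .#.##: next=.  (t=0,i=2, bit11=0)
  nb .#.#.: next=#  (t=0,i=19, bit10=1)
  nb .#..#: next=#  (t=0,i=21, bit9=1)
  nb .#...: next=#  (t=0,i=11, bit8=1)
  nb ..###: next=#  (t=3,i=3, bit7=1)
  nb ..##.: next=.  (t=9,i=19, bit6=0)
  nb ..#.#: next=#  (t=0,i=1, bit5=1)
  nb ..#..: next=.  (t=3,i=20, bit4=0)
  nb ...##: next=.  (t=3,i=2, bit3=0)
  nb ...#.: next=.  (t=0,i=17, bit2=0)
  nb ....#: next=#  (t=0,i=16, bit1=1)
  nb .....: next=.  (t=0,i=13, bit0=0)
  bits 01001111001110000010011110100010 = 1329080226

1329080226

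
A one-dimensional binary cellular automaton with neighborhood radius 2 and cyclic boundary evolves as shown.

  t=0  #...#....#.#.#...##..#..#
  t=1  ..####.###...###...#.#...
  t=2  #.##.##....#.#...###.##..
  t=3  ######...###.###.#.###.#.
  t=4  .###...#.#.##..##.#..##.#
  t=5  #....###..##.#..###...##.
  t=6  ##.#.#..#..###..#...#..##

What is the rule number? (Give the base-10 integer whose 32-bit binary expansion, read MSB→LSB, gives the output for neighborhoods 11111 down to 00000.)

2924652982

  ##### -> #   bit 31 = 1  t=3,i=2
  ####. -> .   bit 30 = 0  t=1,i=4
  ###.# -> #   bit 29 = 1  t=1,i=5
  ###.. -> .   bit 28 = 0  t=1,i=9
  ##.## -> #   bit 27 = 1  t=1,i=6
  ##.#. -> #   bit 26 = 1  t=3,i=16
  ##..# -> #   bit 25 = 1  t=0,i=19
  ##... -> .   bit 24 = 0  t=0,i=1
  #.### -> .   bit 23 = 0  t=1,i=7
  #.##. -> #   bit 22 = 1  t=2,i=2
  #.#.# -> .   bit 21 = 0  t=0,i=11
  #.#.. -> #   bit 20 = 1  t=0,i=13
  #..## -> .   bit 19 = 0  t=0,i=23
  #..#. -> .   bit 18 = 0  t=0,i=20
  #...# -> #   bit 17 = 1  t=0,i=2
  #.... -> .   bit 16 = 0  t=0,i=6
  .#### -> #   bit 15 = 1  t=1,i=3
  .###. -> .   bit 14 = 0  t=1,i=8
  .##.# -> #   bit 13 = 1  t=2,i=3
  .##.. -> .   bit 12 = 0  t=0,i=0
  .#.## -> #   bit 11 = 1  t=2,i=1
  .#.#. -> .   bit 10 = 0  t=0,i=10
  .#..# -> .   bit 9 = 0  t=0,i=22
  .#... -> #   bit 8 = 1  t=0,i=5
  ..### -> #   bit 7 = 1  t=1,i=2
  ..##. -> .   bit 6 = 0  t=0,i=17
  ..#.# -> #   bit 5 = 1  t=0,i=9
  ..#.. -> #   bit 4 = 1  t=0,i=4
  ...## -> .   bit 3 = 0  t=0,i=16
  ...#. -> #   bit 2 = 1  t=0,i=3
  ....# -> #   bit 1 = 1  t=0,i=7
  ..... -> .   bit 0 = 0  t=1,i=24
  bits 10101110010100101010100110110110 = 2924652982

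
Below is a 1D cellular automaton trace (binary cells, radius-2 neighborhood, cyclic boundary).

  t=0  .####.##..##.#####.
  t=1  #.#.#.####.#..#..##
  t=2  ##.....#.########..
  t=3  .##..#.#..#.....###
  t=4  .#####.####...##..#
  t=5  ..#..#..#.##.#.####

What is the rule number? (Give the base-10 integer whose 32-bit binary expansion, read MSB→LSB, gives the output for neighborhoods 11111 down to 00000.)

928821818

  ##### -> .   bit 31 = 0  t=0,i=15
  ####. -> .   bit 30 = 0  t=0,i=3
  ###.# -> #   bit 29 = 1  t=0,i=4
  ###.. -> #   bit 28 = 1  t=0,i=17
  ##.## -> .   bit 27 = 0  t=0,i=5
  ##.#. -> #   bit 26 = 1  t=1,i=1
  ##..# -> #   bit 25 = 1  t=0,i=8
  ##... -> #   bit 24 = 1  t=2,i=2
  #.### -> .   bit 23 = 0  t=0,i=13
  #.##. -> #   bit 22 = 1  t=0,i=6
  #.#.# -> .   bit 21 = 0  t=1,i=2
  #.#.. -> #   bit 20 = 1  t=1,i=11
  #..## -> #   bit 19 = 1  t=0,i=0
  #..#. -> #   bit 18 = 1  t=1,i=13
  #...# -> .   bit 17 = 0  t=4,i=12
  #.... -> .   bit 16 = 0  t=2,i=3
  .#### -> #   bit 15 = 1  t=0,i=2
  .###. -> .   bit 14 = 0  t=1,i=18
  .##.# -> #   bit 13 = 1  t=0,i=11
  .##.. -> #   bit 12 = 1  t=0,i=7
  .#.## -> .   bit 11 = 0  t=1,i=5
  .#.#. -> .   bit 10 = 0  t=1,i=3
  .#..# -> #   bit 9 = 1  t=1,i=12
  .#... -> .   bit 8 = 0  t=3,i=11
  ..### -> .   bit 7 = 0  t=0,i=1
  ..##. -> .   bit 6 = 0  t=0,i=10
  ..#.# -> #   bit 5 = 1  t=2,i=7
  ..#.. -> #   bit 4 = 1  t=1,i=14
  ...## -> #   bit 3 = 1  t=3,i=15
  ...#. -> .   bit 2 = 0  t=2,i=6
  ....# -> #   bit 1 = 1  t=2,i=5
  ..... -> .   bit 0 = 0  t=2,i=4
  bits 00110111010111001011001000111010 = 928821818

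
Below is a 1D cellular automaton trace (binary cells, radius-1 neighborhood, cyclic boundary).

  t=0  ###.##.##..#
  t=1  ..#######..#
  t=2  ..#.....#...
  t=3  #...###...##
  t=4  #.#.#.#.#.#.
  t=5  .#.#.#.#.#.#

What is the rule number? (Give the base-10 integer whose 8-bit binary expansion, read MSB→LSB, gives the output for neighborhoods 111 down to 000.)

  ###|.  b7=0 t=0,i=0
  ##.|#  b6=1 t=0,i=2
  #.#|#  b5=1 t=0,i=3
  #..|.  b4=0 t=0,i=9
  .##|#  b3=1 t=0,i=4
  .#.|.  b2=0 t=1,i=11
  ..#|.  b1=0 t=0,i=10
  ...|#  b0=1 t=2,i=0
  bits 01101001 = 105

105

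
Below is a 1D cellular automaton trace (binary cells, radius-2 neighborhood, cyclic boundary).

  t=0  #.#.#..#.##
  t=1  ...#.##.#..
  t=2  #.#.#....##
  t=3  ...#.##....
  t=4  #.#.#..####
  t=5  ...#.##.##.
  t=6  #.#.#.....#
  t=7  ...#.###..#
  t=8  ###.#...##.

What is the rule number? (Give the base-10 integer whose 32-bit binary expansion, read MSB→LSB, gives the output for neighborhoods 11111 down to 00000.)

  [31] ##### => #  t=4,i=9
  [30] ####. => .  t=4,i=10
  [29] ###.# => .  t=0,i=0
  [28] ###.. => .  t=7,i=7
  [27] ##.## => .  t=5,i=7
  [26] ##.#. => .  t=0,i=1
  [25] ##..# => #  t=7,i=8
  [24] ##... => #  t=3,i=7
  [23] #.### => .  t=0,i=9
  [22] #.##. => .  t=1,i=5
  [21] #.#.# => .  t=0,i=2
  [20] #.#.. => .  t=0,i=4
  [19] #..## => #  t=4,i=6
  [18] #..#. => #  t=0,i=6
  [17] #...# => #  t=7,i=1
  [16] #.... => #  t=1,i=10
  [15] .#### => #  t=4,i=8
  [14] .###. => .  t=0,i=10
  [13] .##.# => .  t=1,i=6
  [12] .##.. => .  t=3,i=6
  [11] .#.## => #  t=0,i=8
  [10] .#.#. => #  t=0,i=3
  [9] .#..# => #  t=0,i=5
  [8] .#... => #  t=1,i=9
  [7] ..### => .  t=2,i=9
  [6] ..##. => #  t=6,i=10
  [5] ..#.# => .  t=0,i=7
  [4] ..#.. => .  t=7,i=10
  [3] ...## => .  t=2,i=8
  [2] ...#. => #  t=1,i=2
  [1] ....# => .  t=1,i=1
  [0] ..... => #  t=1,i=0
  bits 10000011000011111000111101000101 = 2198835013

2198835013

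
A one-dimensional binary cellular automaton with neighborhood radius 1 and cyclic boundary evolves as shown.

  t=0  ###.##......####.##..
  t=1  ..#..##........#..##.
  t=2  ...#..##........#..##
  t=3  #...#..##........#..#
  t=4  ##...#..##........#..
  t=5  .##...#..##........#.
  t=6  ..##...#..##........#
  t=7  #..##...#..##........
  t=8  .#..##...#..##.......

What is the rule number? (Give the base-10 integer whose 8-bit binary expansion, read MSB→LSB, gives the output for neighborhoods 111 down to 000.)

80

  nb ###: next=.  (t=0,i=1, bit7=0)
  nb ##.: next=#  (t=0,i=2, bit6=1)
  nb #.#: next=.  (t=0,i=3, bit5=0)
  nb #..: next=#  (t=0,i=6, bit4=1)
  nb .##: next=.  (t=0,i=0, bit3=0)
  nb .#.: next=.  (t=1,i=2, bit2=0)
  nb ..#: next=.  (t=0,i=11, bit1=0)
  nb ...: next=.  (t=0,i=7, bit0=0)
  bits 01010000 = 80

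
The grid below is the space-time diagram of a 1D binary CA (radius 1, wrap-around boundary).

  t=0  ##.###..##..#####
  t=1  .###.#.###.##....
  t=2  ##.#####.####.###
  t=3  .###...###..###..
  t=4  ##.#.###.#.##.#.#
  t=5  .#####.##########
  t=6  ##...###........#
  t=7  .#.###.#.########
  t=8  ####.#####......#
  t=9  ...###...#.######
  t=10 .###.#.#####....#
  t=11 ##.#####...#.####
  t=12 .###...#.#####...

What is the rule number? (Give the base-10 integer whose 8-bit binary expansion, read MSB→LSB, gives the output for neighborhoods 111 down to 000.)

111

  ### -> .   bit 7 = 0  t=0,i=0
  ##. -> #   bit 6 = 1  t=0,i=1
  #.# -> #   bit 5 = 1  t=0,i=2
  #.. -> .   bit 4 = 0  t=0,i=6
  .## -> #   bit 3 = 1  t=0,i=3
  .#. -> #   bit 2 = 1  t=1,i=5
  ..# -> #   bit 1 = 1  t=0,i=7
  ... -> #   bit 0 = 1  t=1,i=14
  bits 01101111 = 111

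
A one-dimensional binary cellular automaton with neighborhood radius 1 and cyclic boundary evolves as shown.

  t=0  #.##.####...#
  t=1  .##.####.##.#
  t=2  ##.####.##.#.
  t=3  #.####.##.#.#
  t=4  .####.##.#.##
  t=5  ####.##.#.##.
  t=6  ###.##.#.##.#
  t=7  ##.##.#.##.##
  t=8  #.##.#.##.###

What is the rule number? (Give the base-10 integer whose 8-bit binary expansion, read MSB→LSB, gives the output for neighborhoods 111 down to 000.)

  nb ###: next=#  (t=0,i=6, bit7=1)
  nb ##.: next=.  (t=0,i=0, bit6=0)
  nb #.#: next=#  (t=0,i=1, bit5=1)
  nb #..: next=#  (t=0,i=9, bit4=1)
  nb .##: next=#  (t=0,i=2, bit3=1)
  nb .#.: next=.  (t=1,i=12, bit2=0)
  nb ..#: next=.  (t=0,i=11, bit1=0)
  nb ...: next=#  (t=0,i=10, bit0=1)
  bits 10111001 = 185

185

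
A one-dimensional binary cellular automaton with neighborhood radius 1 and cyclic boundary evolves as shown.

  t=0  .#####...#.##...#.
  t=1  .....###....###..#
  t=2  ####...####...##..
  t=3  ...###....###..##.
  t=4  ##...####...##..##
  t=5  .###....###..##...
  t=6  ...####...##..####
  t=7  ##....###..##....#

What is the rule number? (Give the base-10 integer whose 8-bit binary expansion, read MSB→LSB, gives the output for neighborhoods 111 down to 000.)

  nb ###: next=.  (t=0,i=2, bit7=0)
  nb ##.: next=#  (t=0,i=5, bit6=1)
  nb #.#: next=.  (t=0,i=10, bit5=0)
  nb #..: next=#  (t=0,i=6, bit4=1)
  nb .##: next=.  (t=0,i=1, bit3=0)
  nb .#.: next=.  (t=0,i=9, bit2=0)
  nb ..#: next=.  (t=0,i=0, bit1=0)
  nb ...: next=#  (t=0,i=7, bit0=1)
  bits 01010001 = 81

81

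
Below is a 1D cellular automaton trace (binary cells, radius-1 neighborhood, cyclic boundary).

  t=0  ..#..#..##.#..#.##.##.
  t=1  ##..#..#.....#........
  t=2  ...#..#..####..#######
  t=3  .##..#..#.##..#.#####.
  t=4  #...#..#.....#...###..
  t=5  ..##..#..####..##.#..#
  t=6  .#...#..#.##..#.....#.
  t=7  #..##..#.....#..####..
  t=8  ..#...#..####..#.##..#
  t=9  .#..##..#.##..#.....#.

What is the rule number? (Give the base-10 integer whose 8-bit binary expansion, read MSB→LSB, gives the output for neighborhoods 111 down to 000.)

  ###|#  b7=1 t=2,i=10
  ##.|.  b6=0 t=0,i=9
  #.#|.  b5=0 t=0,i=10
  #..|.  b4=0 t=0,i=3
  .##|.  b3=0 t=0,i=8
  .#.|.  b2=0 t=0,i=2
  ..#|#  b1=1 t=0,i=1
  ...|#  b0=1 t=0,i=0
  bits 10000011 = 131

131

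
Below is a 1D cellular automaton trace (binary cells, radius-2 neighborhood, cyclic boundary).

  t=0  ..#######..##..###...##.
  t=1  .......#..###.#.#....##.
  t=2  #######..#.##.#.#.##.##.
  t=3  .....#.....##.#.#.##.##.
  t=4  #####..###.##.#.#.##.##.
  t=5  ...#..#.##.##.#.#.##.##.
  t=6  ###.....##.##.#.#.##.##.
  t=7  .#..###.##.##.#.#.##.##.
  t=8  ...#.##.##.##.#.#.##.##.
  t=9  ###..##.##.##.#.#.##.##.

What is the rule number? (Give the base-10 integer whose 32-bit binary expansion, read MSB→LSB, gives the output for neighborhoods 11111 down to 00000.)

  ##### -> .   bit 31 = 0  t=0,i=4
  ####. -> #   bit 30 = 1  t=0,i=7
  ###.# -> #   bit 29 = 1  t=1,i=12
  ###.. -> .   bit 28 = 0  t=0,i=8
  ##.## -> .   bit 27 = 0  t=2,i=20
  ##.#. -> .   bit 26 = 0  t=1,i=13
  ##..# -> .   bit 25 = 0  t=0,i=9
  ##... -> .   bit 24 = 0  t=0,i=18
  #.### -> .   bit 23 = 0  t=2,i=0
  #.##. -> #   bit 22 = 1  t=2,i=11
  #.#.# -> #   bit 21 = 1  t=1,i=14
  #.#.. -> #   bit 20 = 1  t=1,i=16
  #..## -> #   bit 19 = 1  t=0,i=10
  #..#. -> .   bit 18 = 0  t=2,i=8
  #...# -> .   bit 17 = 0  t=0,i=0
  #.... -> #   bit 16 = 1  t=1,i=0
  .#### -> .   bit 15 = 0  t=0,i=3
  .###. -> #   bit 14 = 1  t=0,i=16
  .##.# -> #   bit 13 = 1  t=2,i=12
  .##.. -> #   bit 12 = 1  t=0,i=12
  .#.## -> .   bit 11 = 0  t=2,i=10
  .#.#. -> .   bit 10 = 0  t=1,i=15
  .#..# -> .   bit 9 = 0  t=1,i=8
  .#... -> .   bit 8 = 0  t=1,i=17
  ..### -> .   bit 7 = 0  t=0,i=2
  ..##. -> #   bit 6 = 1  t=0,i=11
  ..#.# -> .   bit 5 = 0  t=2,i=9
  ..#.. -> .   bit 4 = 0  t=1,i=7
  ...## -> .   bit 3 = 0  t=0,i=1
  ...#. -> #   bit 2 = 1  t=1,i=6
  ....# -> #   bit 1 = 1  t=1,i=5
  ..... -> #   bit 0 = 1  t=1,i=1
  bits 01100000011110010111000001000111 = 1618571335

1618571335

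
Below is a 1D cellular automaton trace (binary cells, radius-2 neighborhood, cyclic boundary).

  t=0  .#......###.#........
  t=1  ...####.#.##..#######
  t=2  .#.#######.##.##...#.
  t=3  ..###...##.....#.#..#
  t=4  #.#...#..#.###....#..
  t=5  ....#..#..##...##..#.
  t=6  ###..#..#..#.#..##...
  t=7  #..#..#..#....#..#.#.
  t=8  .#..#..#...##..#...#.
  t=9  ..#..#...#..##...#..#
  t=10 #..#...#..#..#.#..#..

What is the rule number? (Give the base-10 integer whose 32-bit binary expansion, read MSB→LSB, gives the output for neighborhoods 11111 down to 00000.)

  nb #####: next=.  (t=1,i=16, bit31=0)
  nb ####.: next=#  (t=1,i=5, bit30=1)
  nb ###.#: next=#  (t=0,i=10, bit29=1)
  nb ###..: next=.  (t=1,i=20, bit28=0)
  nb ##.##: next=.  (t=2,i=10, bit27=0)
  nb ##.#.: next=#  (t=0,i=11, bit26=1)
  nb ##..#: next=#  (t=1,i=12, bit25=1)
  nb ##...: next=.  (t=1,i=0, bit24=0)
  nb #.###: next=#  (t=2,i=3, bit23=1)
  nb #.##.: next=.  (t=1,i=10, bit22=0)
  nb #.#.#: next=#  (t=1,i=8, bit21=1)
  nb #.#..: next=.  (t=0,i=12, bit20=0)
  nb #..##: next=.  (t=1,i=13, bit19=0)
  nb #..#.: next=.  (t=2,i=0, bit18=0)
  nb #...#: next=#  (t=1,i=1, bit17=1)
  nb #....: next=#  (t=0,i=3, bit16=1)
  nb .####: next=#  (t=1,i=4, bit15=1)
  nb .###.: next=.  (t=0,i=9, bit14=0)
  nb .##.#: next=.  (t=2,i=12, bit13=0)
  nb .##..: next=#  (t=1,i=11, bit12=1)
  nb .#.##: next=#  (t=1,i=9, bit11=1)
  nb .#.#.: next=.  (t=3,i=16, bit10=0)
  nb .#..#: next=#  (t=2,i=20, bit9=1)
  nb .#...: next=.  (t=0,i=2, bit8=0)
  nb ..###: next=#  (t=0,i=8, bit7=1)
  nb ..##.: next=.  (t=3,i=8, bit6=0)
  nb ..#.#: next=.  (t=2,i=1, bit5=0)
  nb ..#..: next=.  (t=0,i=1, bit4=0)
  nb ...##: next=.  (t=0,i=7, bit3=0)
  nb ...#.: next=.  (t=0,i=0, bit2=0)
  nb ....#: next=#  (t=0,i=6, bit1=1)
  nb .....: next=#  (t=0,i=4, bit0=1)
  bits 01100110101000111001101010000011 = 1721997955

1721997955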